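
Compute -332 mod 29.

-332 = -12·29 + 16, so -332 ≡ 16 (mod 29).

16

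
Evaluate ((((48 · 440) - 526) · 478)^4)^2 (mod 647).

95

48 · 440 = 21120 ≡ 416 (mod 647)
416 - 526 = -110 ≡ 537 (mod 647)
537 · 478 = 256686 ≡ 474 (mod 647)
(474)^4 ≡ 68 (mod 647)
(68)^2 ≡ 95 (mod 647)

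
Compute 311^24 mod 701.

595

Using repeated squaring:
24 in binary is 11000, i.e. 24 = 16 + 8.
311^1 ≡ 311 (mod 701)
311^2 ≡ 311^2 = 96721 ≡ 684 (mod 701)
311^4 ≡ 684^2 = 467856 ≡ 289 (mod 701)
311^8 ≡ 289^2 = 83521 ≡ 102 (mod 701)
311^16 ≡ 102^2 = 10404 ≡ 590 (mod 701)
311^24 = 311^16 × 311^8 ≡ 590 × 102 (mod 701).
590 × 102 = 60180 ≡ 595 (mod 701).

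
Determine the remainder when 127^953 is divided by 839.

197

By square-and-multiply:
953 in binary is 1110111001, i.e. 953 = 512 + 256 + 128 + 32 + 16 + 8 + 1.
127^1 ≡ 127 (mod 839)
127^2 ≡ 127^2 = 16129 ≡ 188 (mod 839)
127^4 ≡ 188^2 = 35344 ≡ 106 (mod 839)
127^8 ≡ 106^2 = 11236 ≡ 329 (mod 839)
127^16 ≡ 329^2 = 108241 ≡ 10 (mod 839)
127^32 ≡ 10^2 = 100 (mod 839)
127^64 ≡ 100^2 = 10000 ≡ 771 (mod 839)
127^128 ≡ 771^2 = 594441 ≡ 429 (mod 839)
127^256 ≡ 429^2 = 184041 ≡ 300 (mod 839)
127^512 ≡ 300^2 = 90000 ≡ 227 (mod 839)
127^953 = 127^512 * 127^256 * 127^128 * 127^32 * 127^16 * 127^8 * 127^1 ≡ 227 * 300 * 429 * 100 * 10 * 329 * 127 (mod 839).
Accumulate the product:
227 * 300 = 68100 ≡ 141
141 * 429 = 60489 ≡ 81
81 * 100 = 8100 ≡ 549
549 * 10 = 5490 ≡ 456
456 * 329 = 150024 ≡ 682
682 * 127 = 86614 ≡ 197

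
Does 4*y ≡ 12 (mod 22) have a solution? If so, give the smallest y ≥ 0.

3

gcd(4, 22) = 2, and 2 | 12, so solutions exist.
Divide through by 2: 2*y mod 11 = 6.
2⁻¹ ≡ 6 (mod 11).
y ≡ 6*6 ≡ 3 (mod 11).
The smallest non-negative solution is y = 3.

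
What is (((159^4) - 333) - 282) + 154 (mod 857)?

182

(159)^4 ≡ 643 (mod 857)
643 - 333 = 310
310 - 282 = 28
28 + 154 = 182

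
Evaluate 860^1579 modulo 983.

Using repeated squaring:
1579 in binary is 11000101011, i.e. 1579 = 1024 + 512 + 32 + 8 + 2 + 1.
860^1 ≡ 860 (mod 983)
860^2 ≡ 860^2 = 739600 ≡ 384 (mod 983)
860^4 ≡ 384^2 = 147456 ≡ 6 (mod 983)
860^8 ≡ 6^2 = 36 (mod 983)
860^16 ≡ 36^2 = 1296 ≡ 313 (mod 983)
860^32 ≡ 313^2 = 97969 ≡ 652 (mod 983)
860^64 ≡ 652^2 = 425104 ≡ 448 (mod 983)
860^128 ≡ 448^2 = 200704 ≡ 172 (mod 983)
860^256 ≡ 172^2 = 29584 ≡ 94 (mod 983)
860^512 ≡ 94^2 = 8836 ≡ 972 (mod 983)
860^1024 ≡ 972^2 = 944784 ≡ 121 (mod 983)
860^1579 = 860^1024 × 860^512 × 860^32 × 860^8 × 860^2 × 860^1 ≡ 121 × 972 × 652 × 36 × 384 × 860 (mod 983).
Accumulate the product:
121 × 972 = 117612 ≡ 635
635 × 652 = 414020 ≡ 177
177 × 36 = 6372 ≡ 474
474 × 384 = 182016 ≡ 161
161 × 860 = 138460 ≡ 840

840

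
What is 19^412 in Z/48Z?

1

Compute successive squares:
412 in binary is 110011100, i.e. 412 = 256 + 128 + 16 + 8 + 4.
19^1 ≡ 19 (mod 48)
19^2 ≡ 19^2 = 361 ≡ 25 (mod 48)
19^4 ≡ 25^2 = 625 ≡ 1 (mod 48)
19^8 ≡ 1^2 = 1 (mod 48)
19^16 ≡ 1^2 = 1 (mod 48)
19^32 ≡ 1^2 = 1 (mod 48)
19^64 ≡ 1^2 = 1 (mod 48)
19^128 ≡ 1^2 = 1 (mod 48)
19^256 ≡ 1^2 = 1 (mod 48)
19^412 = 19^256 · 19^128 · 19^16 · 19^8 · 19^4 ≡ 1 · 1 · 1 · 1 · 1 (mod 48).
Accumulate the product:
1 · 1 = 1
1 · 1 = 1
1 · 1 = 1
1 · 1 = 1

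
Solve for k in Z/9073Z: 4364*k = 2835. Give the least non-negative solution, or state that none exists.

1167

gcd(4364, 9073) = 1, so a unique solution mod 9073 exists.
4364⁻¹ ≡ 3524 (mod 9073).
k ≡ 3524*2835 ≡ 1167 (mod 9073).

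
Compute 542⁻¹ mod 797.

797 = 1×542 + 255
542 = 2×255 + 32
255 = 7×32 + 31
32 = 1×31 + 1
31 = 31×1 + 0
gcd(542, 797) = 1, so the inverse exists.
Back-substitute for 1:
1 = 1×32 − 1×31
  = −1×255 + 8×32
  = 8×542 − 17×255
  = −17×797 + 25×542
So 542⁻¹ ≡ 25 (mod 797).

25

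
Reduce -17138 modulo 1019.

-17138 = -17*1019 + 185, so -17138 ≡ 185 (mod 1019).

185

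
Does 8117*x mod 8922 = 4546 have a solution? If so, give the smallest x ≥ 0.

2078

gcd(8117, 8922) = 1, so a unique solution mod 8922 exists.
8117⁻¹ ≡ 8789 (mod 8922).
x ≡ 8789*4546 ≡ 2078 (mod 8922).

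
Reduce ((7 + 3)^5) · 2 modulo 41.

7 + 3 = 10
(10)^5 ≡ 1 (mod 41)
1 · 2 = 2

2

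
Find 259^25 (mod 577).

Using repeated squaring:
259^1 ≡ 259 (mod 577)
259^2 ≡ 259^2 = 67081 ≡ 149 (mod 577)
259^4 ≡ 149^2 = 22201 ≡ 275 (mod 577)
259^8 ≡ 275^2 = 75625 ≡ 38 (mod 577)
259^16 ≡ 38^2 = 1444 ≡ 290 (mod 577)
259^25 = 259^16 × 259^8 × 259^1 ≡ 290 × 38 × 259 (mod 577).
Accumulate the product:
290 × 38 = 11020 ≡ 57
57 × 259 = 14763 ≡ 338

338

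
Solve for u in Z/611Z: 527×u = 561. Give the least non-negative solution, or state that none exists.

gcd(527, 611) = 1, so a unique solution mod 611 exists.
527⁻¹ ≡ 80 (mod 611).
u ≡ 80×561 ≡ 277 (mod 611).

277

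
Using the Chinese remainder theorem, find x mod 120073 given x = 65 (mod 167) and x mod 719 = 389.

101768

167⁻¹ mod 719: 167×155 ≡ 1 (mod 719), so 167⁻¹ ≡ 155.
x = 65 + 167×((389 − 65)×155 mod 719) = 65 + 167×609 = 101768.
Check: 101768 mod 167 = 65, 101768 mod 719 = 389. ✓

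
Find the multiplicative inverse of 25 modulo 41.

41 = 1×25 + 16
25 = 1×16 + 9
16 = 1×9 + 7
9 = 1×7 + 2
7 = 3×2 + 1
2 = 2×1 + 0
gcd(25, 41) = 1, so the inverse exists.
Bézout: 1 = 11×41 − 18×25.
So 25⁻¹ ≡ −18 ≡ 23 (mod 41).

23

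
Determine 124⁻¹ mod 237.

Apply the Euclidean algorithm and back-substitute:
237 = 1×124 + 113
124 = 1×113 + 11
113 = 10×11 + 3
11 = 3×3 + 2
3 = 1×2 + 1
2 = 2×1 + 0
gcd(124, 237) = 1, so the inverse exists.
Back-substitute for 1:
1 = 1×3 − 1×2
  = −1×11 + 4×3
  = 4×113 − 41×11
  = −41×124 + 45×113
  = 45×237 − 86×124
So 124⁻¹ ≡ −86 ≡ 151 (mod 237).

151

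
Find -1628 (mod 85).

-1628 = -20×85 + 72, so -1628 ≡ 72 (mod 85).

72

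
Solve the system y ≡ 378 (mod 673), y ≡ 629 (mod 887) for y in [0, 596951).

673⁻¹ mod 887: 673·601 ≡ 1 (mod 887), so 673⁻¹ ≡ 601.
y = 378 + 673·((629 − 378)·601 mod 887) = 378 + 673·61 = 41431.

41431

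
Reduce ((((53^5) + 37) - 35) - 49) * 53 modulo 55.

48

(53)^5 ≡ 23 (mod 55)
23 + 37 = 60 ≡ 5 (mod 55)
5 - 35 = -30 ≡ 25 (mod 55)
25 - 49 = -24 ≡ 31 (mod 55)
31 * 53 = 1643 ≡ 48 (mod 55)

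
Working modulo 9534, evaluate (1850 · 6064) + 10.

1850 · 6064 = 11218400 ≡ 6416 (mod 9534)
6416 + 10 = 6426

6426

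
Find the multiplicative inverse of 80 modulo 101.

By the extended Euclidean algorithm:
101 = 1·80 + 21
80 = 3·21 + 17
21 = 1·17 + 4
17 = 4·4 + 1
4 = 4·1 + 0
gcd(80, 101) = 1, so the inverse exists.
Back-substitute for 1:
1 = 1·17 − 4·4
  = −4·21 + 5·17
  = 5·80 − 19·21
  = −19·101 + 24·80
So 80⁻¹ ≡ 24 (mod 101).

24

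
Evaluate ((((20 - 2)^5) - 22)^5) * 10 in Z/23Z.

20 - 2 = 18
(18)^5 ≡ 3 (mod 23)
3 - 22 = -19 ≡ 4 (mod 23)
(4)^5 ≡ 12 (mod 23)
12 * 10 = 120 ≡ 5 (mod 23)

5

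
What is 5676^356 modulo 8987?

2365

356 in binary is 101100100, i.e. 356 = 256 + 64 + 32 + 4.
5676^1 ≡ 5676 (mod 8987)
5676^2 ≡ 5676^2 = 32216976 ≡ 7568 (mod 8987)
5676^4 ≡ 7568^2 = 57274624 ≡ 473 (mod 8987)
5676^8 ≡ 473^2 = 223729 ≡ 8041 (mod 8987)
5676^16 ≡ 8041^2 = 64657681 ≡ 5203 (mod 8987)
5676^32 ≡ 5203^2 = 27071209 ≡ 2365 (mod 8987)
5676^64 ≡ 2365^2 = 5593225 ≡ 3311 (mod 8987)
5676^128 ≡ 3311^2 = 10962721 ≡ 7568 (mod 8987)
5676^256 ≡ 7568^2 = 57274624 ≡ 473 (mod 8987)
5676^356 = 5676^256 * 5676^64 * 5676^32 * 5676^4 ≡ 473 * 3311 * 2365 * 473 (mod 8987).
Accumulate the product:
473 * 3311 = 1566103 ≡ 2365
2365 * 2365 = 5593225 ≡ 3311
3311 * 473 = 1566103 ≡ 2365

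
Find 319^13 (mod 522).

Using repeated squaring:
13 in binary is 1101, i.e. 13 = 8 + 4 + 1.
319^1 ≡ 319 (mod 522)
319^2 ≡ 319^2 = 101761 ≡ 493 (mod 522)
319^4 ≡ 493^2 = 243049 ≡ 319 (mod 522)
319^8 ≡ 319^2 = 101761 ≡ 493 (mod 522)
319^13 = 319^8 × 319^4 × 319^1 ≡ 493 × 319 × 319 (mod 522).
Accumulate the product:
493 × 319 = 157267 ≡ 145
145 × 319 = 46255 ≡ 319

319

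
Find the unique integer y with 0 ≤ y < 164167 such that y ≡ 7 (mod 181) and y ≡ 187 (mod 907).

181⁻¹ mod 907: 181×451 ≡ 1 (mod 907), so 181⁻¹ ≡ 451.
y = 7 + 181×((187 − 7)×451 mod 907) = 7 + 181×457 = 82724.
Check: 82724 mod 181 = 7, 82724 mod 907 = 187. ✓

82724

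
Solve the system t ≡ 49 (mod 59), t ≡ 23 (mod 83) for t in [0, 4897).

59⁻¹ mod 83: 59×38 ≡ 1 (mod 83), so 59⁻¹ ≡ 38.
t = 49 + 59×((23 − 49)×38 mod 83) = 49 + 59×8 = 521.
Check: 521 mod 59 = 49, 521 mod 83 = 23. ✓

521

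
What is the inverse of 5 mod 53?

Run the extended Euclidean algorithm:
53 = 10×5 + 3
5 = 1×3 + 2
3 = 1×2 + 1
2 = 2×1 + 0
gcd(5, 53) = 1, so the inverse exists.
Bézout: 1 = 2×53 − 21×5.
So 5⁻¹ ≡ −21 ≡ 32 (mod 53).

32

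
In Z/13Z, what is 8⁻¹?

Apply the Euclidean algorithm and back-substitute:
13 = 1*8 + 5
8 = 1*5 + 3
5 = 1*3 + 2
3 = 1*2 + 1
2 = 2*1 + 0
gcd(8, 13) = 1, so the inverse exists.
Bézout: 1 = −3*13 + 5*8.
So 8⁻¹ ≡ 5 (mod 13).

5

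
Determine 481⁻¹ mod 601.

601 = 1×481 + 120
481 = 4×120 + 1
120 = 120×1 + 0
gcd(481, 601) = 1, so the inverse exists.
Bézout: 1 = −4×601 + 5×481.
So 481⁻¹ ≡ 5 (mod 601).

5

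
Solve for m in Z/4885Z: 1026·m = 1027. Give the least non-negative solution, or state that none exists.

4567

gcd(1026, 4885) = 1, so a unique solution mod 4885 exists.
1026⁻¹ ≡ 4566 (mod 4885).
m ≡ 4566·1027 ≡ 4567 (mod 4885).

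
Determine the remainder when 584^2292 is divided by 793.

By square-and-multiply:
2292 in binary is 100011110100, i.e. 2292 = 2048 + 128 + 64 + 32 + 16 + 4.
584^1 ≡ 584 (mod 793)
584^2 ≡ 584^2 = 341056 ≡ 66 (mod 793)
584^4 ≡ 66^2 = 4356 ≡ 391 (mod 793)
584^8 ≡ 391^2 = 152881 ≡ 625 (mod 793)
584^16 ≡ 625^2 = 390625 ≡ 469 (mod 793)
584^32 ≡ 469^2 = 219961 ≡ 300 (mod 793)
584^64 ≡ 300^2 = 90000 ≡ 391 (mod 793)
584^128 ≡ 391^2 = 152881 ≡ 625 (mod 793)
584^256 ≡ 625^2 = 390625 ≡ 469 (mod 793)
584^512 ≡ 469^2 = 219961 ≡ 300 (mod 793)
584^1024 ≡ 300^2 = 90000 ≡ 391 (mod 793)
584^2048 ≡ 391^2 = 152881 ≡ 625 (mod 793)
584^2292 = 584^2048 × 584^128 × 584^64 × 584^32 × 584^16 × 584^4 ≡ 625 × 625 × 391 × 300 × 469 × 391 (mod 793).
Accumulate the product:
625 × 625 = 390625 ≡ 469
469 × 391 = 183379 ≡ 196
196 × 300 = 58800 ≡ 118
118 × 469 = 55342 ≡ 625
625 × 391 = 244375 ≡ 131

131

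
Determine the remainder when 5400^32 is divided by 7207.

Compute successive squares:
5400^1 ≡ 5400 (mod 7207)
5400^2 ≡ 5400^2 = 29160000 ≡ 478 (mod 7207)
5400^4 ≡ 478^2 = 228484 ≡ 5067 (mod 7207)
5400^8 ≡ 5067^2 = 25674489 ≡ 3155 (mod 7207)
5400^16 ≡ 3155^2 = 9954025 ≡ 1158 (mod 7207)
5400^32 ≡ 1158^2 = 1340964 ≡ 462 (mod 7207)
So 5400^32 ≡ 462 (mod 7207).

462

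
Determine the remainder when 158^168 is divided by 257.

32

Using repeated squaring:
168 in binary is 10101000, i.e. 168 = 128 + 32 + 8.
158^1 ≡ 158 (mod 257)
158^2 ≡ 158^2 = 24964 ≡ 35 (mod 257)
158^4 ≡ 35^2 = 1225 ≡ 197 (mod 257)
158^8 ≡ 197^2 = 38809 ≡ 2 (mod 257)
158^16 ≡ 2^2 = 4 (mod 257)
158^32 ≡ 4^2 = 16 (mod 257)
158^64 ≡ 16^2 = 256 (mod 257)
158^128 ≡ 256^2 = 65536 ≡ 1 (mod 257)
158^168 = 158^128 × 158^32 × 158^8 ≡ 1 × 16 × 2 (mod 257).
Accumulate the product:
1 × 16 = 16
16 × 2 = 32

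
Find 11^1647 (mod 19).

1

11^1 ≡ 11 (mod 19)
11^2 ≡ 11^2 = 121 ≡ 7 (mod 19)
11^4 ≡ 7^2 = 49 ≡ 11 (mod 19)
11^8 ≡ 11^2 = 121 ≡ 7 (mod 19)
11^16 ≡ 7^2 = 49 ≡ 11 (mod 19)
11^32 ≡ 11^2 = 121 ≡ 7 (mod 19)
11^64 ≡ 7^2 = 49 ≡ 11 (mod 19)
11^128 ≡ 11^2 = 121 ≡ 7 (mod 19)
11^256 ≡ 7^2 = 49 ≡ 11 (mod 19)
11^512 ≡ 11^2 = 121 ≡ 7 (mod 19)
11^1024 ≡ 7^2 = 49 ≡ 11 (mod 19)
11^1647 = 11^1024 × 11^512 × 11^64 × 11^32 × 11^8 × 11^4 × 11^2 × 11^1 ≡ 11 × 7 × 11 × 7 × 7 × 11 × 7 × 11 (mod 19).
Accumulate the product:
11 × 7 = 77 ≡ 1
1 × 11 = 11
11 × 7 = 77 ≡ 1
1 × 7 = 7
7 × 11 = 77 ≡ 1
1 × 7 = 7
7 × 11 = 77 ≡ 1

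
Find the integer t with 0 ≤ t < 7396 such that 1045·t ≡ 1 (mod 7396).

913

Run the extended Euclidean algorithm:
7396 = 7*1045 + 81
1045 = 12*81 + 73
81 = 1*73 + 8
73 = 9*8 + 1
8 = 8*1 + 0
gcd(1045, 7396) = 1, so the inverse exists.
Back-substitute for 1:
1 = 1*73 − 9*8
  = −9*81 + 10*73
  = 10*1045 − 129*81
  = −129*7396 + 913*1045
So 1045⁻¹ ≡ 913 (mod 7396).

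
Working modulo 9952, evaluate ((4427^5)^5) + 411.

3142

(4427)^5 ≡ 9659 (mod 9952)
(9659)^5 ≡ 2731 (mod 9952)
2731 + 411 = 3142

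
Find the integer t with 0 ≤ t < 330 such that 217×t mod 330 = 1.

73

Apply the Euclidean algorithm and back-substitute:
330 = 1·217 + 113
217 = 1·113 + 104
113 = 1·104 + 9
104 = 11·9 + 5
9 = 1·5 + 4
5 = 1·4 + 1
4 = 4·1 + 0
gcd(217, 330) = 1, so the inverse exists.
Back-substitute for 1:
1 = 1·5 − 1·4
  = −1·9 + 2·5
  = 2·104 − 23·9
  = −23·113 + 25·104
  = 25·217 − 48·113
  = −48·330 + 73·217
So 217⁻¹ ≡ 73 (mod 330).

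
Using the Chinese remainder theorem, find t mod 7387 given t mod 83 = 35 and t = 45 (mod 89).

2359

83⁻¹ mod 89: 83*74 ≡ 1 (mod 89), so 83⁻¹ ≡ 74.
t = 35 + 83*((45 − 35)*74 mod 89) = 35 + 83*28 = 2359.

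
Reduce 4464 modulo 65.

4464 = 68·65 + 44, so 4464 ≡ 44 (mod 65).

44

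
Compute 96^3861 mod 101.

3861 in binary is 111100010101, i.e. 3861 = 2048 + 1024 + 512 + 256 + 16 + 4 + 1.
96^1 ≡ 96 (mod 101)
96^2 ≡ 96^2 = 9216 ≡ 25 (mod 101)
96^4 ≡ 25^2 = 625 ≡ 19 (mod 101)
96^8 ≡ 19^2 = 361 ≡ 58 (mod 101)
96^16 ≡ 58^2 = 3364 ≡ 31 (mod 101)
96^32 ≡ 31^2 = 961 ≡ 52 (mod 101)
96^64 ≡ 52^2 = 2704 ≡ 78 (mod 101)
96^128 ≡ 78^2 = 6084 ≡ 24 (mod 101)
96^256 ≡ 24^2 = 576 ≡ 71 (mod 101)
96^512 ≡ 71^2 = 5041 ≡ 92 (mod 101)
96^1024 ≡ 92^2 = 8464 ≡ 81 (mod 101)
96^2048 ≡ 81^2 = 6561 ≡ 97 (mod 101)
96^3861 = 96^2048 · 96^1024 · 96^512 · 96^256 · 96^16 · 96^4 · 96^1 ≡ 97 · 81 · 92 · 71 · 31 · 19 · 96 (mod 101).
Accumulate the product:
97 · 81 = 7857 ≡ 80
80 · 92 = 7360 ≡ 88
88 · 71 = 6248 ≡ 87
87 · 31 = 2697 ≡ 71
71 · 19 = 1349 ≡ 36
36 · 96 = 3456 ≡ 22

22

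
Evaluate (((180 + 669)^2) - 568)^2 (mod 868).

317

180 + 669 = 849
(849)^2 ≡ 361 (mod 868)
361 - 568 = -207 ≡ 661 (mod 868)
(661)^2 ≡ 317 (mod 868)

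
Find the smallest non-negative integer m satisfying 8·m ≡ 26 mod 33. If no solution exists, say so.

gcd(8, 33) = 1, so a unique solution mod 33 exists.
8⁻¹ ≡ 29 (mod 33).
m ≡ 29·26 ≡ 28 (mod 33).

28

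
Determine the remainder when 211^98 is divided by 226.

Compute successive squares:
211^1 ≡ 211 (mod 226)
211^2 ≡ 211^2 = 44521 ≡ 225 (mod 226)
211^4 ≡ 225^2 = 50625 ≡ 1 (mod 226)
211^8 ≡ 1^2 = 1 (mod 226)
211^16 ≡ 1^2 = 1 (mod 226)
211^32 ≡ 1^2 = 1 (mod 226)
211^64 ≡ 1^2 = 1 (mod 226)
211^98 = 211^64 * 211^32 * 211^2 ≡ 1 * 1 * 225 (mod 226).
Accumulate the product:
1 * 1 = 1
1 * 225 = 225

225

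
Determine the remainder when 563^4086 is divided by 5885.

3364

By square-and-multiply:
563^1 ≡ 563 (mod 5885)
563^2 ≡ 563^2 = 316969 ≡ 5064 (mod 5885)
563^4 ≡ 5064^2 = 25644096 ≡ 3151 (mod 5885)
563^8 ≡ 3151^2 = 9928801 ≡ 806 (mod 5885)
563^16 ≡ 806^2 = 649636 ≡ 2286 (mod 5885)
563^32 ≡ 2286^2 = 5225796 ≡ 5801 (mod 5885)
563^64 ≡ 5801^2 = 33651601 ≡ 1171 (mod 5885)
563^128 ≡ 1171^2 = 1371241 ≡ 36 (mod 5885)
563^256 ≡ 36^2 = 1296 (mod 5885)
563^512 ≡ 1296^2 = 1679616 ≡ 2391 (mod 5885)
563^1024 ≡ 2391^2 = 5716881 ≡ 2546 (mod 5885)
563^2048 ≡ 2546^2 = 6482116 ≡ 2731 (mod 5885)
563^4086 = 563^2048 · 563^1024 · 563^512 · 563^256 · 563^128 · 563^64 · 563^32 · 563^16 · 563^4 · 563^2 ≡ 2731 · 2546 · 2391 · 1296 · 36 · 1171 · 5801 · 2286 · 3151 · 5064 (mod 5885).
Accumulate the product:
2731 · 2546 = 6953126 ≡ 2941
2941 · 2391 = 7031931 ≡ 5241
5241 · 1296 = 6792336 ≡ 1046
1046 · 36 = 37656 ≡ 2346
2346 · 1171 = 2747166 ≡ 4756
4756 · 5801 = 27589556 ≡ 676
676 · 2286 = 1545336 ≡ 3466
3466 · 3151 = 10921366 ≡ 4691
4691 · 5064 = 23755224 ≡ 3364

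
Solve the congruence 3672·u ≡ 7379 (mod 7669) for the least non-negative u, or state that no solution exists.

6019

gcd(3672, 7669) = 1, so a unique solution mod 7669 exists.
3672⁻¹ ≡ 6088 (mod 7669).
u ≡ 6088·7379 ≡ 6019 (mod 7669).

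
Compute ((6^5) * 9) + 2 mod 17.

14

(6)^5 ≡ 7 (mod 17)
7 * 9 = 63 ≡ 12 (mod 17)
12 + 2 = 14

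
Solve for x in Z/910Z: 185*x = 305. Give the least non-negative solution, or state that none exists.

41

gcd(185, 910) = 5, and 5 | 305, so solutions exist.
Divide through by 5: 37*x mod 182 = 61.
37⁻¹ ≡ 123 (mod 182).
x ≡ 123*61 ≡ 41 (mod 182).
The smallest non-negative solution is x = 41.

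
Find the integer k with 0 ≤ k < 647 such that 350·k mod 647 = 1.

586

647 = 1*350 + 297
350 = 1*297 + 53
297 = 5*53 + 32
53 = 1*32 + 21
32 = 1*21 + 11
21 = 1*11 + 10
11 = 1*10 + 1
10 = 10*1 + 0
gcd(350, 647) = 1, so the inverse exists.
Back-substitute for 1:
1 = 1*11 − 1*10
  = −1*21 + 2*11
  = 2*32 − 3*21
  = −3*53 + 5*32
  = 5*297 − 28*53
  = −28*350 + 33*297
  = 33*647 − 61*350
So 350⁻¹ ≡ −61 ≡ 586 (mod 647).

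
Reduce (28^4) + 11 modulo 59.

5

(28)^4 ≡ 53 (mod 59)
53 + 11 = 64 ≡ 5 (mod 59)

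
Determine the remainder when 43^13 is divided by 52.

43

13 in binary is 1101, i.e. 13 = 8 + 4 + 1.
43^1 ≡ 43 (mod 52)
43^2 ≡ 43^2 = 1849 ≡ 29 (mod 52)
43^4 ≡ 29^2 = 841 ≡ 9 (mod 52)
43^8 ≡ 9^2 = 81 ≡ 29 (mod 52)
43^13 = 43^8 · 43^4 · 43^1 ≡ 29 · 9 · 43 (mod 52).
Accumulate the product:
29 · 9 = 261 ≡ 1
1 · 43 = 43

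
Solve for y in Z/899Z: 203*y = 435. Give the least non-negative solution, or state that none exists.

gcd(203, 899) = 29, and 29 | 435, so solutions exist.
Divide through by 29: 7*y = 15 (mod 31).
7⁻¹ ≡ 9 (mod 31).
y ≡ 9*15 ≡ 11 (mod 31).
The smallest non-negative solution is y = 11.

11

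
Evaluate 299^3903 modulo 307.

114

By square-and-multiply:
3903 in binary is 111100111111, i.e. 3903 = 2048 + 1024 + 512 + 256 + 32 + 16 + 8 + 4 + 2 + 1.
299^1 ≡ 299 (mod 307)
299^2 ≡ 299^2 = 89401 ≡ 64 (mod 307)
299^4 ≡ 64^2 = 4096 ≡ 105 (mod 307)
299^8 ≡ 105^2 = 11025 ≡ 280 (mod 307)
299^16 ≡ 280^2 = 78400 ≡ 115 (mod 307)
299^32 ≡ 115^2 = 13225 ≡ 24 (mod 307)
299^64 ≡ 24^2 = 576 ≡ 269 (mod 307)
299^128 ≡ 269^2 = 72361 ≡ 216 (mod 307)
299^256 ≡ 216^2 = 46656 ≡ 299 (mod 307)
299^512 ≡ 299^2 = 89401 ≡ 64 (mod 307)
299^1024 ≡ 64^2 = 4096 ≡ 105 (mod 307)
299^2048 ≡ 105^2 = 11025 ≡ 280 (mod 307)
299^3903 = 299^2048 × 299^1024 × 299^512 × 299^256 × 299^32 × 299^16 × 299^8 × 299^4 × 299^2 × 299^1 ≡ 280 × 105 × 64 × 299 × 24 × 115 × 280 × 105 × 64 × 299 (mod 307).
Accumulate the product:
280 × 105 = 29400 ≡ 235
235 × 64 = 15040 ≡ 304
304 × 299 = 90896 ≡ 24
24 × 24 = 576 ≡ 269
269 × 115 = 30935 ≡ 235
235 × 280 = 65800 ≡ 102
102 × 105 = 10710 ≡ 272
272 × 64 = 17408 ≡ 216
216 × 299 = 64584 ≡ 114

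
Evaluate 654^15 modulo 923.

Using repeated squaring:
15 in binary is 1111, i.e. 15 = 8 + 4 + 2 + 1.
654^1 ≡ 654 (mod 923)
654^2 ≡ 654^2 = 427716 ≡ 367 (mod 923)
654^4 ≡ 367^2 = 134689 ≡ 854 (mod 923)
654^8 ≡ 854^2 = 729316 ≡ 146 (mod 923)
654^15 = 654^8 · 654^4 · 654^2 · 654^1 ≡ 146 · 854 · 367 · 654 (mod 923).
Accumulate the product:
146 · 854 = 124684 ≡ 79
79 · 367 = 28993 ≡ 380
380 · 654 = 248520 ≡ 233

233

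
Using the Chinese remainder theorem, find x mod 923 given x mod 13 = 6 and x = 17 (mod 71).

13⁻¹ mod 71: 13*11 ≡ 1 (mod 71), so 13⁻¹ ≡ 11.
x = 6 + 13*((17 − 6)*11 mod 71) = 6 + 13*50 = 656.

656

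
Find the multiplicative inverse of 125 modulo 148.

148 = 1×125 + 23
125 = 5×23 + 10
23 = 2×10 + 3
10 = 3×3 + 1
3 = 3×1 + 0
gcd(125, 148) = 1, so the inverse exists.
Bézout: 1 = −38×148 + 45×125.
So 125⁻¹ ≡ 45 (mod 148).

45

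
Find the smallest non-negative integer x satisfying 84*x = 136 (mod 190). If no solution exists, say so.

gcd(84, 190) = 2, and 2 | 136, so solutions exist.
Divide through by 2: 42*x = 68 (mod 95).
42⁻¹ ≡ 43 (mod 95).
x ≡ 43*68 ≡ 74 (mod 95).
The smallest non-negative solution is x = 74.

74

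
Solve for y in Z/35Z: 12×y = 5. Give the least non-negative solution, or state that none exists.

15

gcd(12, 35) = 1, so a unique solution mod 35 exists.
12⁻¹ ≡ 3 (mod 35).
y ≡ 3×5 ≡ 15 (mod 35).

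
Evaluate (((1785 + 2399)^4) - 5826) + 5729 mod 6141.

1785 + 2399 = 4184
(4184)^4 ≡ 1603 (mod 6141)
1603 - 5826 = -4223 ≡ 1918 (mod 6141)
1918 + 5729 = 7647 ≡ 1506 (mod 6141)

1506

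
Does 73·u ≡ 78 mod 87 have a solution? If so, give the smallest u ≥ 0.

69

gcd(73, 87) = 1, so a unique solution mod 87 exists.
73⁻¹ ≡ 31 (mod 87).
u ≡ 31·78 ≡ 69 (mod 87).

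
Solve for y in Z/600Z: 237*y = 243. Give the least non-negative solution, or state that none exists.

39

gcd(237, 600) = 3, and 3 | 243, so solutions exist.
Divide through by 3: 79*y ≡ 81 mod 200.
79⁻¹ ≡ 119 (mod 200).
y ≡ 119*81 ≡ 39 (mod 200).
The smallest non-negative solution is y = 39.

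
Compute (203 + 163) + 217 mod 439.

203 + 163 = 366
366 + 217 = 583 ≡ 144 (mod 439)

144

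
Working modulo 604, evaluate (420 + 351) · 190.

420 + 351 = 771 ≡ 167 (mod 604)
167 · 190 = 31730 ≡ 322 (mod 604)

322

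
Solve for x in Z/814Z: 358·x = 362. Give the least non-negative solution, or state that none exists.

gcd(358, 814) = 2, and 2 | 362, so solutions exist.
Divide through by 2: 179·x ≡ 181 (mod 407).
179⁻¹ ≡ 191 (mod 407).
x ≡ 191·181 ≡ 383 (mod 407).
The smallest non-negative solution is x = 383.

383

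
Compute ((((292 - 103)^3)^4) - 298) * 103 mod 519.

292 - 103 = 189
(189)^3 ≡ 117 (mod 519)
(117)^4 ≡ 138 (mod 519)
138 - 298 = -160 ≡ 359 (mod 519)
359 * 103 = 36977 ≡ 128 (mod 519)

128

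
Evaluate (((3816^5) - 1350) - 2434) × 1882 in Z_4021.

(3816)^5 ≡ 2783 (mod 4021)
2783 - 1350 = 1433
1433 - 2434 = -1001 ≡ 3020 (mod 4021)
3020 × 1882 = 5683640 ≡ 1967 (mod 4021)

1967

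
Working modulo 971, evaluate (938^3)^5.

13

(938)^3 ≡ 961 (mod 971)
(961)^5 ≡ 13 (mod 971)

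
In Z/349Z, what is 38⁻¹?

349 = 9*38 + 7
38 = 5*7 + 3
7 = 2*3 + 1
3 = 3*1 + 0
gcd(38, 349) = 1, so the inverse exists.
Back-substitute for 1:
1 = 1*7 − 2*3
  = −2*38 + 11*7
  = 11*349 − 101*38
So 38⁻¹ ≡ −101 ≡ 248 (mod 349).

248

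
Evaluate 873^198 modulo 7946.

531

198 in binary is 11000110, i.e. 198 = 128 + 64 + 4 + 2.
873^1 ≡ 873 (mod 7946)
873^2 ≡ 873^2 = 762129 ≡ 7259 (mod 7946)
873^4 ≡ 7259^2 = 52693081 ≡ 3155 (mod 7946)
873^8 ≡ 3155^2 = 9954025 ≡ 5633 (mod 7946)
873^16 ≡ 5633^2 = 31730689 ≡ 2311 (mod 7946)
873^32 ≡ 2311^2 = 5340721 ≡ 1009 (mod 7946)
873^64 ≡ 1009^2 = 1018081 ≡ 993 (mod 7946)
873^128 ≡ 993^2 = 986049 ≡ 745 (mod 7946)
873^198 = 873^128 * 873^64 * 873^4 * 873^2 ≡ 745 * 993 * 3155 * 7259 (mod 7946).
Accumulate the product:
745 * 993 = 739785 ≡ 807
807 * 3155 = 2546085 ≡ 3365
3365 * 7259 = 24426535 ≡ 531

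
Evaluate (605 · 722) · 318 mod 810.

605 · 722 = 436810 ≡ 220 (mod 810)
220 · 318 = 69960 ≡ 300 (mod 810)

300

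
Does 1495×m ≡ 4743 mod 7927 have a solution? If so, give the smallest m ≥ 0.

4595

gcd(1495, 7927) = 1, so a unique solution mod 7927 exists.
1495⁻¹ ≡ 7699 (mod 7927).
m ≡ 7699×4743 ≡ 4595 (mod 7927).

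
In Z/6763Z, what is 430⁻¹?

4451

By the extended Euclidean algorithm:
6763 = 15*430 + 313
430 = 1*313 + 117
313 = 2*117 + 79
117 = 1*79 + 38
79 = 2*38 + 3
38 = 12*3 + 2
3 = 1*2 + 1
2 = 2*1 + 0
gcd(430, 6763) = 1, so the inverse exists.
Back-substitute for 1:
1 = 1*3 − 1*2
  = −1*38 + 13*3
  = 13*79 − 27*38
  = −27*117 + 40*79
  = 40*313 − 107*117
  = −107*430 + 147*313
  = 147*6763 − 2312*430
So 430⁻¹ ≡ −2312 ≡ 4451 (mod 6763).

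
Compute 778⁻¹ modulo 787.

By the extended Euclidean algorithm:
787 = 1*778 + 9
778 = 86*9 + 4
9 = 2*4 + 1
4 = 4*1 + 0
gcd(778, 787) = 1, so the inverse exists.
Back-substitute for 1:
1 = 1*9 − 2*4
  = −2*778 + 173*9
  = 173*787 − 175*778
So 778⁻¹ ≡ −175 ≡ 612 (mod 787).

612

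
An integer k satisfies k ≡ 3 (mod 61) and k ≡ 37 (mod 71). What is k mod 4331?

1528

61⁻¹ mod 71: 61*7 ≡ 1 (mod 71), so 61⁻¹ ≡ 7.
k = 3 + 61*((37 − 3)*7 mod 71) = 3 + 61*25 = 1528.
Check: 1528 mod 61 = 3, 1528 mod 71 = 37. ✓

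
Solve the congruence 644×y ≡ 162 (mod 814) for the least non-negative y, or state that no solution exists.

181

gcd(644, 814) = 2, and 2 | 162, so solutions exist.
Divide through by 2: 322×y = 81 (mod 407).
322⁻¹ ≡ 158 (mod 407).
y ≡ 158×81 ≡ 181 (mod 407).
The smallest non-negative solution is y = 181.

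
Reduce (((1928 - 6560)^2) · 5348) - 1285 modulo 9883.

9550

1928 - 6560 = -4632 ≡ 5251 (mod 9883)
(5251)^2 ≡ 9314 (mod 9883)
9314 · 5348 = 49811272 ≡ 952 (mod 9883)
952 - 1285 = -333 ≡ 9550 (mod 9883)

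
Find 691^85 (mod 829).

328

By square-and-multiply:
85 in binary is 1010101, i.e. 85 = 64 + 16 + 4 + 1.
691^1 ≡ 691 (mod 829)
691^2 ≡ 691^2 = 477481 ≡ 806 (mod 829)
691^4 ≡ 806^2 = 649636 ≡ 529 (mod 829)
691^8 ≡ 529^2 = 279841 ≡ 468 (mod 829)
691^16 ≡ 468^2 = 219024 ≡ 168 (mod 829)
691^32 ≡ 168^2 = 28224 ≡ 38 (mod 829)
691^64 ≡ 38^2 = 1444 ≡ 615 (mod 829)
691^85 = 691^64 * 691^16 * 691^4 * 691^1 ≡ 615 * 168 * 529 * 691 (mod 829).
Accumulate the product:
615 * 168 = 103320 ≡ 524
524 * 529 = 277196 ≡ 310
310 * 691 = 214210 ≡ 328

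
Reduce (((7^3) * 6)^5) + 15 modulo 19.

1

(7)^3 ≡ 1 (mod 19)
1 * 6 = 6
(6)^5 ≡ 5 (mod 19)
5 + 15 = 20 ≡ 1 (mod 19)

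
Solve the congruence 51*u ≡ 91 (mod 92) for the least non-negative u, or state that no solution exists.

gcd(51, 92) = 1, so a unique solution mod 92 exists.
51⁻¹ ≡ 83 (mod 92).
u ≡ 83*91 ≡ 9 (mod 92).

9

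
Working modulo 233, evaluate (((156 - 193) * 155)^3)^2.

220

156 - 193 = -37 ≡ 196 (mod 233)
196 * 155 = 30380 ≡ 90 (mod 233)
(90)^3 ≡ 176 (mod 233)
(176)^2 ≡ 220 (mod 233)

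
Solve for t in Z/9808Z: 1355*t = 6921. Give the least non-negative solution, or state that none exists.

gcd(1355, 9808) = 1, so a unique solution mod 9808 exists.
1355⁻¹ ≡ 8563 (mod 9808).
t ≡ 8563*6921 ≡ 4587 (mod 9808).

4587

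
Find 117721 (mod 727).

674

117721 = 161·727 + 674, so 117721 ≡ 674 (mod 727).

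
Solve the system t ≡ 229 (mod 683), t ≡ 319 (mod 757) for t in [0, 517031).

97215

683⁻¹ mod 757: 683*624 ≡ 1 (mod 757), so 683⁻¹ ≡ 624.
t = 229 + 683*((319 − 229)*624 mod 757) = 229 + 683*142 = 97215.
Check: 97215 mod 683 = 229, 97215 mod 757 = 319. ✓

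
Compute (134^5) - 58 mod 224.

(134)^5 ≡ 64 (mod 224)
64 - 58 = 6

6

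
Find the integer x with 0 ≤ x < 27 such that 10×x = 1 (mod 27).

19

Apply the Euclidean algorithm and back-substitute:
27 = 2*10 + 7
10 = 1*7 + 3
7 = 2*3 + 1
3 = 3*1 + 0
gcd(10, 27) = 1, so the inverse exists.
Back-substitute for 1:
1 = 1*7 − 2*3
  = −2*10 + 3*7
  = 3*27 − 8*10
So 10⁻¹ ≡ −8 ≡ 19 (mod 27).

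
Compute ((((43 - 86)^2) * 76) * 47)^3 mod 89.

14

43 - 86 = -43 ≡ 46 (mod 89)
(46)^2 ≡ 69 (mod 89)
69 * 76 = 5244 ≡ 82 (mod 89)
82 * 47 = 3854 ≡ 27 (mod 89)
(27)^3 ≡ 14 (mod 89)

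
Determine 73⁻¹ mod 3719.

3719 = 50·73 + 69
73 = 1·69 + 4
69 = 17·4 + 1
4 = 4·1 + 0
gcd(73, 3719) = 1, so the inverse exists.
Back-substitute for 1:
1 = 1·69 − 17·4
  = −17·73 + 18·69
  = 18·3719 − 917·73
So 73⁻¹ ≡ −917 ≡ 2802 (mod 3719).

2802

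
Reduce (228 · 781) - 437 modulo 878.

228 · 781 = 178068 ≡ 712 (mod 878)
712 - 437 = 275

275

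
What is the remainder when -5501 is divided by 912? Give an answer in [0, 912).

883

-5501 = -7×912 + 883, so -5501 ≡ 883 (mod 912).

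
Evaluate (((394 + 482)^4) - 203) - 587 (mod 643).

394 + 482 = 876 ≡ 233 (mod 643)
(233)^4 ≡ 212 (mod 643)
212 - 203 = 9
9 - 587 = -578 ≡ 65 (mod 643)

65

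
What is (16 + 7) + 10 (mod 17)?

16

16 + 7 = 23 ≡ 6 (mod 17)
6 + 10 = 16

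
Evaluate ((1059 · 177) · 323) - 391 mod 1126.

1059 · 177 = 187443 ≡ 527 (mod 1126)
527 · 323 = 170221 ≡ 195 (mod 1126)
195 - 391 = -196 ≡ 930 (mod 1126)

930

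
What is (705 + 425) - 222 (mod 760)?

705 + 425 = 1130 ≡ 370 (mod 760)
370 - 222 = 148

148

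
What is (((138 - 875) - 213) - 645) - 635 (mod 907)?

491

138 - 875 = -737 ≡ 170 (mod 907)
170 - 213 = -43 ≡ 864 (mod 907)
864 - 645 = 219
219 - 635 = -416 ≡ 491 (mod 907)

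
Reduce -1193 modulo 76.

-1193 = -16×76 + 23, so -1193 ≡ 23 (mod 76).

23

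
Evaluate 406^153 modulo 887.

737

By square-and-multiply:
153 in binary is 10011001, i.e. 153 = 128 + 16 + 8 + 1.
406^1 ≡ 406 (mod 887)
406^2 ≡ 406^2 = 164836 ≡ 741 (mod 887)
406^4 ≡ 741^2 = 549081 ≡ 28 (mod 887)
406^8 ≡ 28^2 = 784 (mod 887)
406^16 ≡ 784^2 = 614656 ≡ 852 (mod 887)
406^32 ≡ 852^2 = 725904 ≡ 338 (mod 887)
406^64 ≡ 338^2 = 114244 ≡ 708 (mod 887)
406^128 ≡ 708^2 = 501264 ≡ 109 (mod 887)
406^153 = 406^128 × 406^16 × 406^8 × 406^1 ≡ 109 × 852 × 784 × 406 (mod 887).
Accumulate the product:
109 × 852 = 92868 ≡ 620
620 × 784 = 486080 ≡ 4
4 × 406 = 1624 ≡ 737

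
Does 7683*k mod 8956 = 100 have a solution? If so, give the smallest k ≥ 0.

gcd(7683, 8956) = 1, so a unique solution mod 8956 exists.
7683⁻¹ ≡ 7563 (mod 8956).
k ≡ 7563*100 ≡ 3996 (mod 8956).

3996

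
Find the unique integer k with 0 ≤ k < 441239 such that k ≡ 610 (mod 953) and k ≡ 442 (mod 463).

239813

953⁻¹ mod 463: 953·343 ≡ 1 (mod 463), so 953⁻¹ ≡ 343.
k = 610 + 953·((442 − 610)·343 mod 463) = 610 + 953·251 = 239813.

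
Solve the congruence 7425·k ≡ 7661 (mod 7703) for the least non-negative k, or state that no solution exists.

gcd(7425, 7703) = 1, so a unique solution mod 7703 exists.
7425⁻¹ ≡ 4184 (mod 7703).
k ≡ 4184·7661 ≡ 1441 (mod 7703).

1441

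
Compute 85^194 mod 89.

8

Compute successive squares:
194 in binary is 11000010, i.e. 194 = 128 + 64 + 2.
85^1 ≡ 85 (mod 89)
85^2 ≡ 85^2 = 7225 ≡ 16 (mod 89)
85^4 ≡ 16^2 = 256 ≡ 78 (mod 89)
85^8 ≡ 78^2 = 6084 ≡ 32 (mod 89)
85^16 ≡ 32^2 = 1024 ≡ 45 (mod 89)
85^32 ≡ 45^2 = 2025 ≡ 67 (mod 89)
85^64 ≡ 67^2 = 4489 ≡ 39 (mod 89)
85^128 ≡ 39^2 = 1521 ≡ 8 (mod 89)
85^194 = 85^128 * 85^64 * 85^2 ≡ 8 * 39 * 16 (mod 89).
Accumulate the product:
8 * 39 = 312 ≡ 45
45 * 16 = 720 ≡ 8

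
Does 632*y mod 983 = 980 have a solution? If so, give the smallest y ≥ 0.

gcd(632, 983) = 1, so a unique solution mod 983 exists.
632⁻¹ ≡ 14 (mod 983).
y ≡ 14*980 ≡ 941 (mod 983).

941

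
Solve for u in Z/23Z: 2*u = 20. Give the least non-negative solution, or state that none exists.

10

gcd(2, 23) = 1, so a unique solution mod 23 exists.
2⁻¹ ≡ 12 (mod 23).
u ≡ 12*20 ≡ 10 (mod 23).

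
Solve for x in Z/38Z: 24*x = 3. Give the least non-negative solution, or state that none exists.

no solution

gcd(24, 38) = 2, and 2 does not divide 3.
So the congruence has no solution.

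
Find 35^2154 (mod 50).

2154 in binary is 100001101010, i.e. 2154 = 2048 + 64 + 32 + 8 + 2.
35^1 ≡ 35 (mod 50)
35^2 ≡ 35^2 = 1225 ≡ 25 (mod 50)
35^4 ≡ 25^2 = 625 ≡ 25 (mod 50)
35^8 ≡ 25^2 = 625 ≡ 25 (mod 50)
35^16 ≡ 25^2 = 625 ≡ 25 (mod 50)
35^32 ≡ 25^2 = 625 ≡ 25 (mod 50)
35^64 ≡ 25^2 = 625 ≡ 25 (mod 50)
35^128 ≡ 25^2 = 625 ≡ 25 (mod 50)
35^256 ≡ 25^2 = 625 ≡ 25 (mod 50)
35^512 ≡ 25^2 = 625 ≡ 25 (mod 50)
35^1024 ≡ 25^2 = 625 ≡ 25 (mod 50)
35^2048 ≡ 25^2 = 625 ≡ 25 (mod 50)
35^2154 = 35^2048 * 35^64 * 35^32 * 35^8 * 35^2 ≡ 25 * 25 * 25 * 25 * 25 (mod 50).
Accumulate the product:
25 * 25 = 625 ≡ 25
25 * 25 = 625 ≡ 25
25 * 25 = 625 ≡ 25
25 * 25 = 625 ≡ 25

25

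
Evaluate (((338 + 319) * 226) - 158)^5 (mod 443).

338 + 319 = 657 ≡ 214 (mod 443)
214 * 226 = 48364 ≡ 77 (mod 443)
77 - 158 = -81 ≡ 362 (mod 443)
(362)^5 ≡ 377 (mod 443)

377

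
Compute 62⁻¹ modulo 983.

Apply the Euclidean algorithm and back-substitute:
983 = 15×62 + 53
62 = 1×53 + 9
53 = 5×9 + 8
9 = 1×8 + 1
8 = 8×1 + 0
gcd(62, 983) = 1, so the inverse exists.
Back-substitute for 1:
1 = 1×9 − 1×8
  = −1×53 + 6×9
  = 6×62 − 7×53
  = −7×983 + 111×62
So 62⁻¹ ≡ 111 (mod 983).

111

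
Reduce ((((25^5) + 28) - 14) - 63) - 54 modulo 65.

(25)^5 ≡ 25 (mod 65)
25 + 28 = 53
53 - 14 = 39
39 - 63 = -24 ≡ 41 (mod 65)
41 - 54 = -13 ≡ 52 (mod 65)

52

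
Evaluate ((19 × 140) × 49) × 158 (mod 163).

19 × 140 = 2660 ≡ 52 (mod 163)
52 × 49 = 2548 ≡ 103 (mod 163)
103 × 158 = 16274 ≡ 137 (mod 163)

137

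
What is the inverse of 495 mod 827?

137

827 = 1·495 + 332
495 = 1·332 + 163
332 = 2·163 + 6
163 = 27·6 + 1
6 = 6·1 + 0
gcd(495, 827) = 1, so the inverse exists.
Back-substitute for 1:
1 = 1·163 − 27·6
  = −27·332 + 55·163
  = 55·495 − 82·332
  = −82·827 + 137·495
So 495⁻¹ ≡ 137 (mod 827).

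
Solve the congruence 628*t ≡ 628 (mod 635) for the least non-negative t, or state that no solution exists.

1

gcd(628, 635) = 1, so a unique solution mod 635 exists.
628⁻¹ ≡ 272 (mod 635).
t ≡ 272*628 ≡ 1 (mod 635).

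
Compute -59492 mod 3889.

-59492 = -16*3889 + 2732, so -59492 ≡ 2732 (mod 3889).

2732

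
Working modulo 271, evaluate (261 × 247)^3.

19

261 × 247 = 64467 ≡ 240 (mod 271)
(240)^3 ≡ 19 (mod 271)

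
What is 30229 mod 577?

30229 = 52×577 + 225, so 30229 ≡ 225 (mod 577).

225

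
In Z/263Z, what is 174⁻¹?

Apply the Euclidean algorithm and back-substitute:
263 = 1*174 + 89
174 = 1*89 + 85
89 = 1*85 + 4
85 = 21*4 + 1
4 = 4*1 + 0
gcd(174, 263) = 1, so the inverse exists.
Bézout: 1 = −43*263 + 65*174.
So 174⁻¹ ≡ 65 (mod 263).

65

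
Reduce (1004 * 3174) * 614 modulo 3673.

2206

1004 * 3174 = 3186696 ≡ 2205 (mod 3673)
2205 * 614 = 1353870 ≡ 2206 (mod 3673)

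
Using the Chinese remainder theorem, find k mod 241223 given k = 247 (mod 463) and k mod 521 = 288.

70623

463⁻¹ mod 521: 463·512 ≡ 1 (mod 521), so 463⁻¹ ≡ 512.
k = 247 + 463·((288 − 247)·512 mod 521) = 247 + 463·152 = 70623.
Check: 70623 mod 463 = 247, 70623 mod 521 = 288. ✓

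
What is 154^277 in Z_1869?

1561

Using repeated squaring:
277 in binary is 100010101, i.e. 277 = 256 + 16 + 4 + 1.
154^1 ≡ 154 (mod 1869)
154^2 ≡ 154^2 = 23716 ≡ 1288 (mod 1869)
154^4 ≡ 1288^2 = 1658944 ≡ 1141 (mod 1869)
154^8 ≡ 1141^2 = 1301881 ≡ 1057 (mod 1869)
154^16 ≡ 1057^2 = 1117249 ≡ 1456 (mod 1869)
154^32 ≡ 1456^2 = 2119936 ≡ 490 (mod 1869)
154^64 ≡ 490^2 = 240100 ≡ 868 (mod 1869)
154^128 ≡ 868^2 = 753424 ≡ 217 (mod 1869)
154^256 ≡ 217^2 = 47089 ≡ 364 (mod 1869)
154^277 = 154^256 · 154^16 · 154^4 · 154^1 ≡ 364 · 1456 · 1141 · 154 (mod 1869).
Accumulate the product:
364 · 1456 = 529984 ≡ 1057
1057 · 1141 = 1206037 ≡ 532
532 · 154 = 81928 ≡ 1561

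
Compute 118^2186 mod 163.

134

Compute successive squares:
2186 in binary is 100010001010, i.e. 2186 = 2048 + 128 + 8 + 2.
118^1 ≡ 118 (mod 163)
118^2 ≡ 118^2 = 13924 ≡ 69 (mod 163)
118^4 ≡ 69^2 = 4761 ≡ 34 (mod 163)
118^8 ≡ 34^2 = 1156 ≡ 15 (mod 163)
118^16 ≡ 15^2 = 225 ≡ 62 (mod 163)
118^32 ≡ 62^2 = 3844 ≡ 95 (mod 163)
118^64 ≡ 95^2 = 9025 ≡ 60 (mod 163)
118^128 ≡ 60^2 = 3600 ≡ 14 (mod 163)
118^256 ≡ 14^2 = 196 ≡ 33 (mod 163)
118^512 ≡ 33^2 = 1089 ≡ 111 (mod 163)
118^1024 ≡ 111^2 = 12321 ≡ 96 (mod 163)
118^2048 ≡ 96^2 = 9216 ≡ 88 (mod 163)
118^2186 = 118^2048 × 118^128 × 118^8 × 118^2 ≡ 88 × 14 × 15 × 69 (mod 163).
Accumulate the product:
88 × 14 = 1232 ≡ 91
91 × 15 = 1365 ≡ 61
61 × 69 = 4209 ≡ 134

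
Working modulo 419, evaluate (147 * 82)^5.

217

147 * 82 = 12054 ≡ 322 (mod 419)
(322)^5 ≡ 217 (mod 419)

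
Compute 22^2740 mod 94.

Compute successive squares:
2740 in binary is 101010110100, i.e. 2740 = 2048 + 512 + 128 + 32 + 16 + 4.
22^1 ≡ 22 (mod 94)
22^2 ≡ 22^2 = 484 ≡ 14 (mod 94)
22^4 ≡ 14^2 = 196 ≡ 8 (mod 94)
22^8 ≡ 8^2 = 64 (mod 94)
22^16 ≡ 64^2 = 4096 ≡ 54 (mod 94)
22^32 ≡ 54^2 = 2916 ≡ 2 (mod 94)
22^64 ≡ 2^2 = 4 (mod 94)
22^128 ≡ 4^2 = 16 (mod 94)
22^256 ≡ 16^2 = 256 ≡ 68 (mod 94)
22^512 ≡ 68^2 = 4624 ≡ 18 (mod 94)
22^1024 ≡ 18^2 = 324 ≡ 42 (mod 94)
22^2048 ≡ 42^2 = 1764 ≡ 72 (mod 94)
22^2740 = 22^2048 · 22^512 · 22^128 · 22^32 · 22^16 · 22^4 ≡ 72 · 18 · 16 · 2 · 54 · 8 (mod 94).
Accumulate the product:
72 · 18 = 1296 ≡ 74
74 · 16 = 1184 ≡ 56
56 · 2 = 112 ≡ 18
18 · 54 = 972 ≡ 32
32 · 8 = 256 ≡ 68

68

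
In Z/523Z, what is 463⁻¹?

61

Apply the Euclidean algorithm and back-substitute:
523 = 1·463 + 60
463 = 7·60 + 43
60 = 1·43 + 17
43 = 2·17 + 9
17 = 1·9 + 8
9 = 1·8 + 1
8 = 8·1 + 0
gcd(463, 523) = 1, so the inverse exists.
Back-substitute for 1:
1 = 1·9 − 1·8
  = −1·17 + 2·9
  = 2·43 − 5·17
  = −5·60 + 7·43
  = 7·463 − 54·60
  = −54·523 + 61·463
So 463⁻¹ ≡ 61 (mod 523).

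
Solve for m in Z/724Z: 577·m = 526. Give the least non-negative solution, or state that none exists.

90

gcd(577, 724) = 1, so a unique solution mod 724 exists.
577⁻¹ ≡ 197 (mod 724).
m ≡ 197·526 ≡ 90 (mod 724).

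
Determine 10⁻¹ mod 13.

4

Apply the Euclidean algorithm and back-substitute:
13 = 1·10 + 3
10 = 3·3 + 1
3 = 3·1 + 0
gcd(10, 13) = 1, so the inverse exists.
Back-substitute for 1:
1 = 1·10 − 3·3
  = −3·13 + 4·10
So 10⁻¹ ≡ 4 (mod 13).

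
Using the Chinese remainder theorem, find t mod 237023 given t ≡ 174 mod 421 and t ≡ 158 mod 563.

100372

421⁻¹ mod 563: 421×337 ≡ 1 (mod 563), so 421⁻¹ ≡ 337.
t = 174 + 421×((158 − 174)×337 mod 563) = 174 + 421×238 = 100372.
Check: 100372 mod 421 = 174, 100372 mod 563 = 158. ✓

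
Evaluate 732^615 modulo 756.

540

732^1 ≡ 732 (mod 756)
732^2 ≡ 732^2 = 535824 ≡ 576 (mod 756)
732^4 ≡ 576^2 = 331776 ≡ 648 (mod 756)
732^8 ≡ 648^2 = 419904 ≡ 324 (mod 756)
732^16 ≡ 324^2 = 104976 ≡ 648 (mod 756)
732^32 ≡ 648^2 = 419904 ≡ 324 (mod 756)
732^64 ≡ 324^2 = 104976 ≡ 648 (mod 756)
732^128 ≡ 648^2 = 419904 ≡ 324 (mod 756)
732^256 ≡ 324^2 = 104976 ≡ 648 (mod 756)
732^512 ≡ 648^2 = 419904 ≡ 324 (mod 756)
732^615 = 732^512 * 732^64 * 732^32 * 732^4 * 732^2 * 732^1 ≡ 324 * 648 * 324 * 648 * 576 * 732 (mod 756).
Accumulate the product:
324 * 648 = 209952 ≡ 540
540 * 324 = 174960 ≡ 324
324 * 648 = 209952 ≡ 540
540 * 576 = 311040 ≡ 324
324 * 732 = 237168 ≡ 540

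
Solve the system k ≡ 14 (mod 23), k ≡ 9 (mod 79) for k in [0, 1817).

957

23⁻¹ mod 79: 23·55 ≡ 1 (mod 79), so 23⁻¹ ≡ 55.
k = 14 + 23·((9 − 14)·55 mod 79) = 14 + 23·41 = 957.
Check: 957 mod 23 = 14, 957 mod 79 = 9. ✓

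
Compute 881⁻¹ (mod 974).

775

974 = 1*881 + 93
881 = 9*93 + 44
93 = 2*44 + 5
44 = 8*5 + 4
5 = 1*4 + 1
4 = 4*1 + 0
gcd(881, 974) = 1, so the inverse exists.
Back-substitute for 1:
1 = 1*5 − 1*4
  = −1*44 + 9*5
  = 9*93 − 19*44
  = −19*881 + 180*93
  = 180*974 − 199*881
So 881⁻¹ ≡ −199 ≡ 775 (mod 974).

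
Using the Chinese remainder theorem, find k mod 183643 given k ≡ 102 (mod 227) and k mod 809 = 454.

44140

227⁻¹ mod 809: 227×474 ≡ 1 (mod 809), so 227⁻¹ ≡ 474.
k = 102 + 227×((454 − 102)×474 mod 809) = 102 + 227×194 = 44140.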